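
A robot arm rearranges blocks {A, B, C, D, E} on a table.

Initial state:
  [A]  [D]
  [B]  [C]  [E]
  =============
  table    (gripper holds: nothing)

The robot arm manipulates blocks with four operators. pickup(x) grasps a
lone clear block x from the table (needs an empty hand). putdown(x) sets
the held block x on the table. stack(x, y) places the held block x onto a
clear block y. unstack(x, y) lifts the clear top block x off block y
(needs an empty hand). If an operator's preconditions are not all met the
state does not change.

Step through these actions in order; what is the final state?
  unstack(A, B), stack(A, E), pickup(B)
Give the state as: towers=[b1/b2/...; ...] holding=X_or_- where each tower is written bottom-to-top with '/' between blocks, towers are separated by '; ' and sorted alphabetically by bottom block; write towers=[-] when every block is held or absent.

step 1 (unstack(A, B)): towers=[B; C/D; E] holding=A
step 2 (stack(A, E)): towers=[B; C/D; E/A] holding=-
step 3 (pickup(B)): towers=[C/D; E/A] holding=B

towers=[C/D; E/A] holding=B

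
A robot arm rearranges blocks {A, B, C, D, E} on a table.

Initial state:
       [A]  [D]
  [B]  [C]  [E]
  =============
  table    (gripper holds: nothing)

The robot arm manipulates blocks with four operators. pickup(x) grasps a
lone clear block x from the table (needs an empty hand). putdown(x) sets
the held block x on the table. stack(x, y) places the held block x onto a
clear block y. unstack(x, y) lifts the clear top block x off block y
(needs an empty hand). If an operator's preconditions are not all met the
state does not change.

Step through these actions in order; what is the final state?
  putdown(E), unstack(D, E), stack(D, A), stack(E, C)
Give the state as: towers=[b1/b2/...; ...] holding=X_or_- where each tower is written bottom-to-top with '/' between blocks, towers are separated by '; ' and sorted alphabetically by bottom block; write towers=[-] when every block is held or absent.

step 1 (putdown(E)) [no-op]: towers=[B; C/A; E/D] holding=-
step 2 (unstack(D, E)): towers=[B; C/A; E] holding=D
step 3 (stack(D, A)): towers=[B; C/A/D; E] holding=-
step 4 (stack(E, C)) [no-op]: towers=[B; C/A/D; E] holding=-

towers=[B; C/A/D; E] holding=-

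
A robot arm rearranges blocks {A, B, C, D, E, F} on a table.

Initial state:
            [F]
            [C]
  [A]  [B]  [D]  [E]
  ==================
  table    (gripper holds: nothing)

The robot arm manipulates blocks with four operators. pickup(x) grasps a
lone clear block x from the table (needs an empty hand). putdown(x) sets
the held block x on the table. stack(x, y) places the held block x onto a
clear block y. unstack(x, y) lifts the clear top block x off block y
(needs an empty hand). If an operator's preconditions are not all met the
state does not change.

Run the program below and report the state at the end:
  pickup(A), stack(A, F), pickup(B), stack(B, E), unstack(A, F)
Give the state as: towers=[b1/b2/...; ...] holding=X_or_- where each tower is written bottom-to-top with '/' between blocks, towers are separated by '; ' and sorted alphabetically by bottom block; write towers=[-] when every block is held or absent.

step 1 (pickup(A)): towers=[B; D/C/F; E] holding=A
step 2 (stack(A, F)): towers=[B; D/C/F/A; E] holding=-
step 3 (pickup(B)): towers=[D/C/F/A; E] holding=B
step 4 (stack(B, E)): towers=[D/C/F/A; E/B] holding=-
step 5 (unstack(A, F)): towers=[D/C/F; E/B] holding=A

towers=[D/C/F; E/B] holding=A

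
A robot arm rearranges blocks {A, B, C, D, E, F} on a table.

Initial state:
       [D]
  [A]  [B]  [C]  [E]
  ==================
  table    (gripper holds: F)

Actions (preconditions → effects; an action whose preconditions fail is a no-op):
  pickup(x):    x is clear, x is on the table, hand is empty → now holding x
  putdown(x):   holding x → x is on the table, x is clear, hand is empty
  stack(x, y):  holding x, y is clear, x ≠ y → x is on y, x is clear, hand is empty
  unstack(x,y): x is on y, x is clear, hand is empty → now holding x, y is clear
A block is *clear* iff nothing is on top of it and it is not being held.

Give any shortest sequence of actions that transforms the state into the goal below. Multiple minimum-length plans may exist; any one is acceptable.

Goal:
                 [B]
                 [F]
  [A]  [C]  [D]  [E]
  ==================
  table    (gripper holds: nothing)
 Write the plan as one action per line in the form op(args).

step 1 (stack(F, E)): towers=[A; B/D; C; E/F] holding=-
step 2 (unstack(D, B)): towers=[A; B; C; E/F] holding=D
step 3 (putdown(D)): towers=[A; B; C; D; E/F] holding=-
step 4 (pickup(B)): towers=[A; C; D; E/F] holding=B
step 5 (stack(B, F)): towers=[A; C; D; E/F/B] holding=-
goal check: towers=[A; C; D; E/F/B] holding=- — reached (length 5, optimal by BFS)

stack(F, E)
unstack(D, B)
putdown(D)
pickup(B)
stack(B, F)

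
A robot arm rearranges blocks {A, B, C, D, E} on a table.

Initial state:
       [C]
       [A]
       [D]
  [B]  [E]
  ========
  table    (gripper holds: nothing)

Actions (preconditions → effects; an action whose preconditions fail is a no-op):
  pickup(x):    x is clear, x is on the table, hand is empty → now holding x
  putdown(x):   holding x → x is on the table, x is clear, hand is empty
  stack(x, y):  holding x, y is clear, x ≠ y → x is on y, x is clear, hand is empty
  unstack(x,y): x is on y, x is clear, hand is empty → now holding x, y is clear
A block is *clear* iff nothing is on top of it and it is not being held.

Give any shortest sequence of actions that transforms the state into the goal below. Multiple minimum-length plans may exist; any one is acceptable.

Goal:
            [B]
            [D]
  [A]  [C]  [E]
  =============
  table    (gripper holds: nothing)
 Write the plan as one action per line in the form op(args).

unstack(C, A)
putdown(C)
unstack(A, D)
putdown(A)
pickup(B)
stack(B, D)

step 1 (unstack(C, A)): towers=[B; E/D/A] holding=C
step 2 (putdown(C)): towers=[B; C; E/D/A] holding=-
step 3 (unstack(A, D)): towers=[B; C; E/D] holding=A
step 4 (putdown(A)): towers=[A; B; C; E/D] holding=-
step 5 (pickup(B)): towers=[A; C; E/D] holding=B
step 6 (stack(B, D)): towers=[A; C; E/D/B] holding=-
goal check: towers=[A; C; E/D/B] holding=- — reached (length 6, optimal by BFS)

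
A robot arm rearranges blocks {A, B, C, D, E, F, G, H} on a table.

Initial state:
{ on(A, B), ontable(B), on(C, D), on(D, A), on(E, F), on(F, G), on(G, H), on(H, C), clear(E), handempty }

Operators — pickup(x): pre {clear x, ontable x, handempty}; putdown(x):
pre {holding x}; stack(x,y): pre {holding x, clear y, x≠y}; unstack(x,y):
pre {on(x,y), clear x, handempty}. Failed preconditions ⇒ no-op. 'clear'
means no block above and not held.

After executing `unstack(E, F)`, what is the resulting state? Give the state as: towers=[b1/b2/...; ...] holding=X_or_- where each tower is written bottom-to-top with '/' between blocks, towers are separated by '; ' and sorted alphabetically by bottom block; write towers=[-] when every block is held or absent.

before: towers=[B/A/D/C/H/G/F/E] holding=-
pre[unstack(E, F)]: on(E,F) yes, clear(E) yes, handempty yes
all met → apply unstack(E, F)
after:  towers=[B/A/D/C/H/G/F] holding=E

towers=[B/A/D/C/H/G/F] holding=E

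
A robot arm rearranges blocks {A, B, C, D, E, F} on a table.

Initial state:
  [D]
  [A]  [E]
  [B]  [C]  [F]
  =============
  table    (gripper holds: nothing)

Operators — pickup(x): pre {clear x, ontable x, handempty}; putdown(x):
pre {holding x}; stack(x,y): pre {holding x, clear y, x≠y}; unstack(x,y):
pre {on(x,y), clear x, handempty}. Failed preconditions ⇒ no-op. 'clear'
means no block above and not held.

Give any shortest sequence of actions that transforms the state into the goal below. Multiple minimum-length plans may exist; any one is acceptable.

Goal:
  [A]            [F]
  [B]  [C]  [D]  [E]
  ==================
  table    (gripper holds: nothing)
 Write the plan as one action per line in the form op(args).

unstack(D, A)
putdown(D)
unstack(E, C)
putdown(E)
pickup(F)
stack(F, E)

step 1 (unstack(D, A)): towers=[B/A; C/E; F] holding=D
step 2 (putdown(D)): towers=[B/A; C/E; D; F] holding=-
step 3 (unstack(E, C)): towers=[B/A; C; D; F] holding=E
step 4 (putdown(E)): towers=[B/A; C; D; E; F] holding=-
step 5 (pickup(F)): towers=[B/A; C; D; E] holding=F
step 6 (stack(F, E)): towers=[B/A; C; D; E/F] holding=-
goal check: towers=[B/A; C; D; E/F] holding=- — reached (length 6, optimal by BFS)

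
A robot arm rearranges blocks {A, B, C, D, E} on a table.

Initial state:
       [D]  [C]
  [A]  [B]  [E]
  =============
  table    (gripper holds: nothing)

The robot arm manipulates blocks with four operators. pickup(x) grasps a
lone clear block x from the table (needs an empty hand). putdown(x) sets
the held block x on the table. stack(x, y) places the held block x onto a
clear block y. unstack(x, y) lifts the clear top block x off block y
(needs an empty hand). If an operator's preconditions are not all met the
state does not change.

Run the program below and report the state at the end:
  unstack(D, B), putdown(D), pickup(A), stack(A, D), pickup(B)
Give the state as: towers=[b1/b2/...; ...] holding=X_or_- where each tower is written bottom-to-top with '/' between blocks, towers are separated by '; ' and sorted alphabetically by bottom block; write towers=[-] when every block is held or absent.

towers=[D/A; E/C] holding=B

step 1 (unstack(D, B)): towers=[A; B; E/C] holding=D
step 2 (putdown(D)): towers=[A; B; D; E/C] holding=-
step 3 (pickup(A)): towers=[B; D; E/C] holding=A
step 4 (stack(A, D)): towers=[B; D/A; E/C] holding=-
step 5 (pickup(B)): towers=[D/A; E/C] holding=B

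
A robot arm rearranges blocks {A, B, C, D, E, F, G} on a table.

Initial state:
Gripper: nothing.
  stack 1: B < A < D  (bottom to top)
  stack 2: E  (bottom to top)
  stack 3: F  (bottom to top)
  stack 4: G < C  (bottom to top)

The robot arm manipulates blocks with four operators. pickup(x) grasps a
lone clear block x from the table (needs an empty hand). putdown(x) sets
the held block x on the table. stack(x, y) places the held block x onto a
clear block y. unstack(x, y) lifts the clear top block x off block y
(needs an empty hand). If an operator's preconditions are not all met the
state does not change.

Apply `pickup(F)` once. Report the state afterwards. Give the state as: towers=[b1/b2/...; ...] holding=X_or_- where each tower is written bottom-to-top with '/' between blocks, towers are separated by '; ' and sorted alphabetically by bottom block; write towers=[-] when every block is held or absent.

towers=[B/A/D; E; G/C] holding=F

before: towers=[B/A/D; E; F; G/C] holding=-
pre[pickup(F)]: clear(F) yes, ontable(F) yes, handempty yes
all met → apply pickup(F)
after:  towers=[B/A/D; E; G/C] holding=F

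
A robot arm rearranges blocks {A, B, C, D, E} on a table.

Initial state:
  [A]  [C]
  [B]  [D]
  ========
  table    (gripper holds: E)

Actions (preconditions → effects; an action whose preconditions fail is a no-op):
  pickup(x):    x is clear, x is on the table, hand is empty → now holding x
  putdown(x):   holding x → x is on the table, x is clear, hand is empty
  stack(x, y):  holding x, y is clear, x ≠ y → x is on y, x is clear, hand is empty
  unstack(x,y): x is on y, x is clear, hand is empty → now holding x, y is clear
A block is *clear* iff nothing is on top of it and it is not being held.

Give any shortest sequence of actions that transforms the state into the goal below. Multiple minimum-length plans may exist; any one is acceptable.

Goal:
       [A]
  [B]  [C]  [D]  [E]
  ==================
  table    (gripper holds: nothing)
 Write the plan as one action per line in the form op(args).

step 1 (putdown(E)): towers=[B/A; D/C; E] holding=-
step 2 (unstack(C, D)): towers=[B/A; D; E] holding=C
step 3 (putdown(C)): towers=[B/A; C; D; E] holding=-
step 4 (unstack(A, B)): towers=[B; C; D; E] holding=A
step 5 (stack(A, C)): towers=[B; C/A; D; E] holding=-
goal check: towers=[B; C/A; D; E] holding=- — reached (length 5, optimal by BFS)

putdown(E)
unstack(C, D)
putdown(C)
unstack(A, B)
stack(A, C)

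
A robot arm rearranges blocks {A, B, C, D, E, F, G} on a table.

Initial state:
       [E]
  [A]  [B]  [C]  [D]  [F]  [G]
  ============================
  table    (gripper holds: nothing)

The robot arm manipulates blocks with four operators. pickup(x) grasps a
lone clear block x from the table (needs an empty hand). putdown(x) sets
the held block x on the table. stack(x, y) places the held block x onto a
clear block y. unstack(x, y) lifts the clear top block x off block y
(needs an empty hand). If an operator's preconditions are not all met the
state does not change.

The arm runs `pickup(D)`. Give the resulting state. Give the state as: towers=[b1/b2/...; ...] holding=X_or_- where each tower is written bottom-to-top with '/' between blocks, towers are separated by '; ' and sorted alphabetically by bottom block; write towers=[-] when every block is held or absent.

before: towers=[A; B/E; C; D; F; G] holding=-
pre[pickup(D)]: clear(D) ✓, ontable(D) ✓, handempty ✓
all met → apply pickup(D)
after:  towers=[A; B/E; C; F; G] holding=D

towers=[A; B/E; C; F; G] holding=D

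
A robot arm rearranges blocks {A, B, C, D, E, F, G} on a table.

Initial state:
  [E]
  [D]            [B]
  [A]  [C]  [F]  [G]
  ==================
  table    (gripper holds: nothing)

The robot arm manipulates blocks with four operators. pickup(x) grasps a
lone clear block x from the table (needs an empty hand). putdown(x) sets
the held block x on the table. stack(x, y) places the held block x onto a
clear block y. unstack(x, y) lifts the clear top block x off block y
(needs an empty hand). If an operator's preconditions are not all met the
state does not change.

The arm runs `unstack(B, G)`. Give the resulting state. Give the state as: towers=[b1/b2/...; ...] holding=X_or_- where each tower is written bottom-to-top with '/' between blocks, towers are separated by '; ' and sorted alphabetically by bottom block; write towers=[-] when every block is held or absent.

towers=[A/D/E; C; F; G] holding=B

before: towers=[A/D/E; C; F; G/B] holding=-
pre[unstack(B, G)]: on(B,G) ✓, clear(B) ✓, handempty ✓
all met → apply unstack(B, G)
after:  towers=[A/D/E; C; F; G] holding=B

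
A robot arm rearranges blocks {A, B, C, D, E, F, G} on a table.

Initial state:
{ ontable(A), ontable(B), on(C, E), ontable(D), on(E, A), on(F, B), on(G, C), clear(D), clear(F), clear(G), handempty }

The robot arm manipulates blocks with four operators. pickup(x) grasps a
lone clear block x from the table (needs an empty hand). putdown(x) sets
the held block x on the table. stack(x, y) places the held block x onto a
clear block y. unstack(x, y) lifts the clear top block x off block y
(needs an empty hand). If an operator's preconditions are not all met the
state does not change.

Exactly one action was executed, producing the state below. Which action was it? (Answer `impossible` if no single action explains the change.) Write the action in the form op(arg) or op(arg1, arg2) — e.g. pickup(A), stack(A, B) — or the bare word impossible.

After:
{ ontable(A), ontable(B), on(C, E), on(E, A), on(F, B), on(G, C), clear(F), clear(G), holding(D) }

pickup(D)

target: towers=[A/E/C/G; B/F] holding=D
     unstack(F, B) → towers=[A/E/C/G; B; D] holding=F
     unstack(G, C) → towers=[A/E/C; B/F; D] holding=G
         pickup(D) → towers=[A/E/C/G; B/F] holding=D  ← match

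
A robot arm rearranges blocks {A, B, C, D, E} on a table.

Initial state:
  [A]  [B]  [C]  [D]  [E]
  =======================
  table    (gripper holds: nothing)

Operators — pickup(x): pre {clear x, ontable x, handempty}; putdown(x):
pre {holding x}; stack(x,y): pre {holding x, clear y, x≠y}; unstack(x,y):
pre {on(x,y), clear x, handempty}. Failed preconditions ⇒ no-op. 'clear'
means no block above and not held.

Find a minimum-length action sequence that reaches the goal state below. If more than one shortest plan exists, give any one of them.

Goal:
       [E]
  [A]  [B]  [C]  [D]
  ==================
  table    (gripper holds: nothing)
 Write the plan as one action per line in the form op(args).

step 1 (pickup(E)): towers=[A; B; C; D] holding=E
step 2 (stack(E, B)): towers=[A; B/E; C; D] holding=-
goal check: towers=[A; B/E; C; D] holding=- — reached (length 2, optimal by BFS)

pickup(E)
stack(E, B)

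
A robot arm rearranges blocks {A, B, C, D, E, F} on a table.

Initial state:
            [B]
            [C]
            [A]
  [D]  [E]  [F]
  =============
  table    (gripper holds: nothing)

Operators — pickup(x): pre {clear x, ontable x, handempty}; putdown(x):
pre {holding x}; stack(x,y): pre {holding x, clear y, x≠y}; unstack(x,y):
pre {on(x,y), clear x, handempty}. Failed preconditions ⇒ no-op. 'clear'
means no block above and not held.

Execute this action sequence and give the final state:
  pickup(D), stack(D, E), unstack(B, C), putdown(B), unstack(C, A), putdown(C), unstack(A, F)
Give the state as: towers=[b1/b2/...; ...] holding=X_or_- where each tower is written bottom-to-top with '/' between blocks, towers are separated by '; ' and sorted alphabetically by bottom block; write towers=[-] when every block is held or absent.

step 1 (pickup(D)): towers=[E; F/A/C/B] holding=D
step 2 (stack(D, E)): towers=[E/D; F/A/C/B] holding=-
step 3 (unstack(B, C)): towers=[E/D; F/A/C] holding=B
step 4 (putdown(B)): towers=[B; E/D; F/A/C] holding=-
step 5 (unstack(C, A)): towers=[B; E/D; F/A] holding=C
step 6 (putdown(C)): towers=[B; C; E/D; F/A] holding=-
step 7 (unstack(A, F)): towers=[B; C; E/D; F] holding=A

towers=[B; C; E/D; F] holding=A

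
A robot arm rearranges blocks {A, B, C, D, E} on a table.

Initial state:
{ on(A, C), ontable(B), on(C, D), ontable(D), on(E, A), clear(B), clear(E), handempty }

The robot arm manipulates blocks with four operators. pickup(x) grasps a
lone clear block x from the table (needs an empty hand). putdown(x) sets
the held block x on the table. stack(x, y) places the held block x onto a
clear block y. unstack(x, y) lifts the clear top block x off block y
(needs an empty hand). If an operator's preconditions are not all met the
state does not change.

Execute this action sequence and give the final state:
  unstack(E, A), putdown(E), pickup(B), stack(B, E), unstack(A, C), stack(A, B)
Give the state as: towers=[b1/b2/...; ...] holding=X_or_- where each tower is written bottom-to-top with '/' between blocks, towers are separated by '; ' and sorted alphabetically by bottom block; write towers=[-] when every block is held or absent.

step 1 (unstack(E, A)): towers=[B; D/C/A] holding=E
step 2 (putdown(E)): towers=[B; D/C/A; E] holding=-
step 3 (pickup(B)): towers=[D/C/A; E] holding=B
step 4 (stack(B, E)): towers=[D/C/A; E/B] holding=-
step 5 (unstack(A, C)): towers=[D/C; E/B] holding=A
step 6 (stack(A, B)): towers=[D/C; E/B/A] holding=-

towers=[D/C; E/B/A] holding=-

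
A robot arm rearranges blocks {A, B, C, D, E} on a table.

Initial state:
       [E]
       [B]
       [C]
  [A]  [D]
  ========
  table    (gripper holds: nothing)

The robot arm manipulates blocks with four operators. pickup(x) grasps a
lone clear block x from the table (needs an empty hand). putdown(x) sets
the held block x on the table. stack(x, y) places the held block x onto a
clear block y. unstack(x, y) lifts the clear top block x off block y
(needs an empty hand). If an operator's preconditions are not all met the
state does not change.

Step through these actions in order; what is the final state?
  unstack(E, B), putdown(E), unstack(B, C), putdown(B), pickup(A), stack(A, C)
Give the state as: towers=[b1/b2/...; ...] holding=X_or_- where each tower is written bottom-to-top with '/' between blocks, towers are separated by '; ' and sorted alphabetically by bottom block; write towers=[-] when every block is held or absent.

step 1 (unstack(E, B)): towers=[A; D/C/B] holding=E
step 2 (putdown(E)): towers=[A; D/C/B; E] holding=-
step 3 (unstack(B, C)): towers=[A; D/C; E] holding=B
step 4 (putdown(B)): towers=[A; B; D/C; E] holding=-
step 5 (pickup(A)): towers=[B; D/C; E] holding=A
step 6 (stack(A, C)): towers=[B; D/C/A; E] holding=-

towers=[B; D/C/A; E] holding=-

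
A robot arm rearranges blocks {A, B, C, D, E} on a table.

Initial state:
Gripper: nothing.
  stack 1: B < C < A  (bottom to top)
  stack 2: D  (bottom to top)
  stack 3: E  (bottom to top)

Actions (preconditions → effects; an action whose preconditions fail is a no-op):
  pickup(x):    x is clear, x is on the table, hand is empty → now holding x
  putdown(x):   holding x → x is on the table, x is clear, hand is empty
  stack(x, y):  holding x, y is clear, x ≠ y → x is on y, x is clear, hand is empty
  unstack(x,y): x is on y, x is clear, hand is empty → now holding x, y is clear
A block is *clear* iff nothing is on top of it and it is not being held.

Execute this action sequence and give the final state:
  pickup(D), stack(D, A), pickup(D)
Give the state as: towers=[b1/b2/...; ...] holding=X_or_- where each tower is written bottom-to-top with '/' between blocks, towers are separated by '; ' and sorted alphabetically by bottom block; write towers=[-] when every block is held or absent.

towers=[B/C/A/D; E] holding=-

step 1 (pickup(D)): towers=[B/C/A; E] holding=D
step 2 (stack(D, A)): towers=[B/C/A/D; E] holding=-
step 3 (pickup(D)) [no-op]: towers=[B/C/A/D; E] holding=-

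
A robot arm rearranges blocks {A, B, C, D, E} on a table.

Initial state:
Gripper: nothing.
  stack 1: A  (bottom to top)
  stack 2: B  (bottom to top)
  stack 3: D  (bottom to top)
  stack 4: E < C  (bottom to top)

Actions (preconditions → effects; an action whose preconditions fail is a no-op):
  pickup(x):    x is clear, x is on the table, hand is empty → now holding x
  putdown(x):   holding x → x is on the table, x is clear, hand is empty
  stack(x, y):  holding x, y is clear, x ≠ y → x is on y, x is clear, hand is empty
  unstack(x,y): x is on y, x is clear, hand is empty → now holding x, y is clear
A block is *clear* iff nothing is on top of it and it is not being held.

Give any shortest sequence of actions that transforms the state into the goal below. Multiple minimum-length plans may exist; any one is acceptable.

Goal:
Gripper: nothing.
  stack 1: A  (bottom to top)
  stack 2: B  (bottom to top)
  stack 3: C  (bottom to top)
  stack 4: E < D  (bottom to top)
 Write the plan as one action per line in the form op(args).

unstack(C, E)
putdown(C)
pickup(D)
stack(D, E)

step 1 (unstack(C, E)): towers=[A; B; D; E] holding=C
step 2 (putdown(C)): towers=[A; B; C; D; E] holding=-
step 3 (pickup(D)): towers=[A; B; C; E] holding=D
step 4 (stack(D, E)): towers=[A; B; C; E/D] holding=-
goal check: towers=[A; B; C; E/D] holding=- — reached (length 4, optimal by BFS)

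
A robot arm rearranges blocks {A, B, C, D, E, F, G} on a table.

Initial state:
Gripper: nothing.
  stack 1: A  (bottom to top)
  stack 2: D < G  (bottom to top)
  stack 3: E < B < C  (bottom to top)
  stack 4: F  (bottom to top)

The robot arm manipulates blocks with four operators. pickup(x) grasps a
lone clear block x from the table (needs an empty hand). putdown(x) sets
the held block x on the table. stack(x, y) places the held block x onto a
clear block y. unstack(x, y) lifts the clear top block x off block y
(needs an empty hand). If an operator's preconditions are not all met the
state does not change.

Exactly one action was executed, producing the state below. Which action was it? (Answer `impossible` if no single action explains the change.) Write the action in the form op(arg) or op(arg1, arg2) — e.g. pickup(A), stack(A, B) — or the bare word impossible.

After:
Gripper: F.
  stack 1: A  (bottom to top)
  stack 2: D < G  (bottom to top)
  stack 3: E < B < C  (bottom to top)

target: towers=[A; D/G; E/B/C] holding=F
         pickup(F) → towers=[A; D/G; E/B/C] holding=F  ← match
     unstack(G, D) → towers=[A; D; E/B/C; F] holding=G
         pickup(A) → towers=[D/G; E/B/C; F] holding=A
     unstack(C, B) → towers=[A; D/G; E/B; F] holding=C

pickup(F)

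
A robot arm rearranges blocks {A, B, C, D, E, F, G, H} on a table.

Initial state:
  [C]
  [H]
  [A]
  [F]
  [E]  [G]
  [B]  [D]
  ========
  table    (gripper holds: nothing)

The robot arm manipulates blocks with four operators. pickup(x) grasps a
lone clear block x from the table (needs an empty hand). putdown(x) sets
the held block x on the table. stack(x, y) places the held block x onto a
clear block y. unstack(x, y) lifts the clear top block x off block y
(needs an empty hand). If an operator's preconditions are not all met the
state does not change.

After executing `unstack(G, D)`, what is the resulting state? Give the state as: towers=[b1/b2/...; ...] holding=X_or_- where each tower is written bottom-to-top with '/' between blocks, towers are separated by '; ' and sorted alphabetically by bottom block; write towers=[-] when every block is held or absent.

towers=[B/E/F/A/H/C; D] holding=G

before: towers=[B/E/F/A/H/C; D/G] holding=-
pre[unstack(G, D)]: on(G,D) ✓, clear(G) ✓, handempty ✓
all met → apply unstack(G, D)
after:  towers=[B/E/F/A/H/C; D] holding=G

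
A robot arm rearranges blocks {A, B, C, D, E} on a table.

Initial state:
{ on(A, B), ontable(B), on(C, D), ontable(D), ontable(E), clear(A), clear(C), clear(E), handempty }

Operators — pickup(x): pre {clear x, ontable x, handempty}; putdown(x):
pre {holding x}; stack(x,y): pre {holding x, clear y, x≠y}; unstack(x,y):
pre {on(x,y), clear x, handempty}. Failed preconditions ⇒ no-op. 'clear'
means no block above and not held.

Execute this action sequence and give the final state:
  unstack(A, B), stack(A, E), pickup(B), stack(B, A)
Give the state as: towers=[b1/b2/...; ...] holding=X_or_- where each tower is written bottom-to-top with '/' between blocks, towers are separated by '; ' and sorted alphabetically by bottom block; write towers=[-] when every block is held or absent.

towers=[D/C; E/A/B] holding=-

step 1 (unstack(A, B)): towers=[B; D/C; E] holding=A
step 2 (stack(A, E)): towers=[B; D/C; E/A] holding=-
step 3 (pickup(B)): towers=[D/C; E/A] holding=B
step 4 (stack(B, A)): towers=[D/C; E/A/B] holding=-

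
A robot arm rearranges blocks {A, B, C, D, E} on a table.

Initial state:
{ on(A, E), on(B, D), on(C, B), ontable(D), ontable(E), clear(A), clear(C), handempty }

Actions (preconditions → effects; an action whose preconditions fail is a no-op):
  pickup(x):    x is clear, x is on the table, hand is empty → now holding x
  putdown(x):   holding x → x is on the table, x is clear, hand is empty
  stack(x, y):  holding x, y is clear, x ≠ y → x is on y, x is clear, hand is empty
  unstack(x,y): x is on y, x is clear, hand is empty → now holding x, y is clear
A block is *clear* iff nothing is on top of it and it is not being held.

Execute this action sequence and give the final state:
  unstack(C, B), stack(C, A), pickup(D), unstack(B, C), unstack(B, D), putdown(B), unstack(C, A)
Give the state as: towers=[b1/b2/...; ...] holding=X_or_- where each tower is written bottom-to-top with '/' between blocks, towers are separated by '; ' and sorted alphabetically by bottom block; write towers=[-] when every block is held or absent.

step 1 (unstack(C, B)): towers=[D/B; E/A] holding=C
step 2 (stack(C, A)): towers=[D/B; E/A/C] holding=-
step 3 (pickup(D)) [no-op]: towers=[D/B; E/A/C] holding=-
step 4 (unstack(B, C)) [no-op]: towers=[D/B; E/A/C] holding=-
step 5 (unstack(B, D)): towers=[D; E/A/C] holding=B
step 6 (putdown(B)): towers=[B; D; E/A/C] holding=-
step 7 (unstack(C, A)): towers=[B; D; E/A] holding=C

towers=[B; D; E/A] holding=C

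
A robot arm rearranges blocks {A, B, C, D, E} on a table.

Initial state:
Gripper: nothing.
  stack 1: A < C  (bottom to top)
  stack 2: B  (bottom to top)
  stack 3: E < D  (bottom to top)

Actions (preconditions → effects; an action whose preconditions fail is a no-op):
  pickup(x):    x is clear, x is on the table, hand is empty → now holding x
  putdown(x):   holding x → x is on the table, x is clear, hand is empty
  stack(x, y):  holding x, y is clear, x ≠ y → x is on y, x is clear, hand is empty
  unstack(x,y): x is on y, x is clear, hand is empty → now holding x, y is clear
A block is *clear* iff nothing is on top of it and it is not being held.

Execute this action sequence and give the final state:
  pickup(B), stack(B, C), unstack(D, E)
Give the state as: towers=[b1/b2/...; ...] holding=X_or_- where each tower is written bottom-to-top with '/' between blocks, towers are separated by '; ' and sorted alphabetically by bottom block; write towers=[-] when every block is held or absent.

towers=[A/C/B; E] holding=D

step 1 (pickup(B)): towers=[A/C; E/D] holding=B
step 2 (stack(B, C)): towers=[A/C/B; E/D] holding=-
step 3 (unstack(D, E)): towers=[A/C/B; E] holding=D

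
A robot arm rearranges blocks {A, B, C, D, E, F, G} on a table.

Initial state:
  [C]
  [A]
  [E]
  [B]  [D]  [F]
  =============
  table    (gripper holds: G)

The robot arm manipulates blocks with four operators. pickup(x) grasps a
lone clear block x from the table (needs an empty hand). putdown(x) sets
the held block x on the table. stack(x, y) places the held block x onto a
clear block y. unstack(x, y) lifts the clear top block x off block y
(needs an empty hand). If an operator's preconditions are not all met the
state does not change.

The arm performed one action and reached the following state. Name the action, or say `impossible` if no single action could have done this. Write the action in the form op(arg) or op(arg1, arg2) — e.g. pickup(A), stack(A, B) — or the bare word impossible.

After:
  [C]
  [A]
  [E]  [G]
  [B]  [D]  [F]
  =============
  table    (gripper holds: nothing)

target: towers=[B/E/A/C; D/G; F] holding=-
        putdown(G) → towers=[B/E/A/C; D; F; G] holding=-
       stack(G, F) → towers=[B/E/A/C; D; F/G] holding=-
       stack(G, D) → towers=[B/E/A/C; D/G; F] holding=-  ← match
       stack(G, C) → towers=[B/E/A/C/G; D; F] holding=-

stack(G, D)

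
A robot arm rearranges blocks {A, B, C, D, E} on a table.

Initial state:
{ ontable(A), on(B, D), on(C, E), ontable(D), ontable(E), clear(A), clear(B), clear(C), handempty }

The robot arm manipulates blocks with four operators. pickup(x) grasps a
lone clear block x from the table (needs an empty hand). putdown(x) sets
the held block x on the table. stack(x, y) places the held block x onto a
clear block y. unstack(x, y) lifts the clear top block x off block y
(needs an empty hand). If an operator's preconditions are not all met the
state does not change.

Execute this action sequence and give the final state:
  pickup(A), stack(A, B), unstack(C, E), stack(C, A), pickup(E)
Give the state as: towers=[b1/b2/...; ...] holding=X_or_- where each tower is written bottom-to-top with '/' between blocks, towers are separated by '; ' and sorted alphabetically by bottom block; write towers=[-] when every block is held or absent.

towers=[D/B/A/C] holding=E

step 1 (pickup(A)): towers=[D/B; E/C] holding=A
step 2 (stack(A, B)): towers=[D/B/A; E/C] holding=-
step 3 (unstack(C, E)): towers=[D/B/A; E] holding=C
step 4 (stack(C, A)): towers=[D/B/A/C; E] holding=-
step 5 (pickup(E)): towers=[D/B/A/C] holding=E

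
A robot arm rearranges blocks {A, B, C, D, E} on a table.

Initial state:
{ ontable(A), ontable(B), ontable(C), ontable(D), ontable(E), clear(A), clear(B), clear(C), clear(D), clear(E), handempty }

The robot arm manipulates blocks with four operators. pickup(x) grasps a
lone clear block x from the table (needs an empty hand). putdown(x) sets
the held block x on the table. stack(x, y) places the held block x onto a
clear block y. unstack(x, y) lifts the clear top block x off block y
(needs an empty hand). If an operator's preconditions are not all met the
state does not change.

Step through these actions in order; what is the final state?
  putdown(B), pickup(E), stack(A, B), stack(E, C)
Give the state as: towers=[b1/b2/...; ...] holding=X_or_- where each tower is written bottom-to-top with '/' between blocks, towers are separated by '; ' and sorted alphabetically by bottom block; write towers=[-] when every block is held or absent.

step 1 (putdown(B)) [no-op]: towers=[A; B; C; D; E] holding=-
step 2 (pickup(E)): towers=[A; B; C; D] holding=E
step 3 (stack(A, B)) [no-op]: towers=[A; B; C; D] holding=E
step 4 (stack(E, C)): towers=[A; B; C/E; D] holding=-

towers=[A; B; C/E; D] holding=-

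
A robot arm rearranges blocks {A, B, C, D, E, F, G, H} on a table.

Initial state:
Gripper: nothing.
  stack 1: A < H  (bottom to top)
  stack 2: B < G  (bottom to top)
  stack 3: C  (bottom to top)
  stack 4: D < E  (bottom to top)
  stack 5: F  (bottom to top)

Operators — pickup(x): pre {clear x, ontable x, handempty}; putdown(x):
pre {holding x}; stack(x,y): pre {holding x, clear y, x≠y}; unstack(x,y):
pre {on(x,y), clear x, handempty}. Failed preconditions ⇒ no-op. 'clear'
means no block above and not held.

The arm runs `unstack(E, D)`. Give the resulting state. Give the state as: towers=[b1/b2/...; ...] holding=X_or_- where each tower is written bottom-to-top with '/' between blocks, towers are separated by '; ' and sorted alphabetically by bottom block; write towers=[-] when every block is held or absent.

towers=[A/H; B/G; C; D; F] holding=E

before: towers=[A/H; B/G; C; D/E; F] holding=-
pre[unstack(E, D)]: on(E,D) yes, clear(E) yes, handempty yes
all met → apply unstack(E, D)
after:  towers=[A/H; B/G; C; D; F] holding=E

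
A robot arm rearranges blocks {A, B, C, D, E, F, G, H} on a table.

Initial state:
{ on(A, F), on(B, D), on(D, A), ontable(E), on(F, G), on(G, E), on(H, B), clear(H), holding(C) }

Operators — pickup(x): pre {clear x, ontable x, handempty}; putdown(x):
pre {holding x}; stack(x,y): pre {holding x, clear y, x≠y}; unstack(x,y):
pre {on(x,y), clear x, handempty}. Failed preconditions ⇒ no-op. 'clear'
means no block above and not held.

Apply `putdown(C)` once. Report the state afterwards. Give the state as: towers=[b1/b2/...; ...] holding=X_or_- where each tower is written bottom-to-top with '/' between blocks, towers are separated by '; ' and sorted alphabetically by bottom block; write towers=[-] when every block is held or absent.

before: towers=[E/G/F/A/D/B/H] holding=C
pre[putdown(C)]: holding(C) yes
all met → apply putdown(C)
after:  towers=[C; E/G/F/A/D/B/H] holding=-

towers=[C; E/G/F/A/D/B/H] holding=-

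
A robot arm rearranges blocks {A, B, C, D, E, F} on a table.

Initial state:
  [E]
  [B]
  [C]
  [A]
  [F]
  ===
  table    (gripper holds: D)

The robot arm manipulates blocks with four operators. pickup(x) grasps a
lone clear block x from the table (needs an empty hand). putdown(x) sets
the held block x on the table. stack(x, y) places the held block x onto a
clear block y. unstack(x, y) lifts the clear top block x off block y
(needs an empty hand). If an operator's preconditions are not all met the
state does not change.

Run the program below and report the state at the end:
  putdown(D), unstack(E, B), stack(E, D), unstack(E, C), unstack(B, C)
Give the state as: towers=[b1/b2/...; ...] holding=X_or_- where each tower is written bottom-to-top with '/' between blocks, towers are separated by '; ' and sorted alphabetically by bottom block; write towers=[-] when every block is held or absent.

step 1 (putdown(D)): towers=[D; F/A/C/B/E] holding=-
step 2 (unstack(E, B)): towers=[D; F/A/C/B] holding=E
step 3 (stack(E, D)): towers=[D/E; F/A/C/B] holding=-
step 4 (unstack(E, C)) [no-op]: towers=[D/E; F/A/C/B] holding=-
step 5 (unstack(B, C)): towers=[D/E; F/A/C] holding=B

towers=[D/E; F/A/C] holding=B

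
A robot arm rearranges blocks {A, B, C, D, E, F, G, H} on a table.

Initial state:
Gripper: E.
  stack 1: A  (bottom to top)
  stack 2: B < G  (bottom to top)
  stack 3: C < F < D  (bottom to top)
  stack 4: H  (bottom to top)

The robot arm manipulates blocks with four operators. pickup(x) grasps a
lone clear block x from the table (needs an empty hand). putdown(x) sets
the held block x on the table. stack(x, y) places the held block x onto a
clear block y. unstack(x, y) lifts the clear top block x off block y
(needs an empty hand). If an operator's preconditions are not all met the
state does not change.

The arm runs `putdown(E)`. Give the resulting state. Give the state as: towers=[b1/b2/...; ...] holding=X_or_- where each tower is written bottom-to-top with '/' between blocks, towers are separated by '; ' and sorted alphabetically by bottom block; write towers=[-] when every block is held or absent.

towers=[A; B/G; C/F/D; E; H] holding=-

before: towers=[A; B/G; C/F/D; H] holding=E
pre[putdown(E)]: holding(E) yes
all met → apply putdown(E)
after:  towers=[A; B/G; C/F/D; E; H] holding=-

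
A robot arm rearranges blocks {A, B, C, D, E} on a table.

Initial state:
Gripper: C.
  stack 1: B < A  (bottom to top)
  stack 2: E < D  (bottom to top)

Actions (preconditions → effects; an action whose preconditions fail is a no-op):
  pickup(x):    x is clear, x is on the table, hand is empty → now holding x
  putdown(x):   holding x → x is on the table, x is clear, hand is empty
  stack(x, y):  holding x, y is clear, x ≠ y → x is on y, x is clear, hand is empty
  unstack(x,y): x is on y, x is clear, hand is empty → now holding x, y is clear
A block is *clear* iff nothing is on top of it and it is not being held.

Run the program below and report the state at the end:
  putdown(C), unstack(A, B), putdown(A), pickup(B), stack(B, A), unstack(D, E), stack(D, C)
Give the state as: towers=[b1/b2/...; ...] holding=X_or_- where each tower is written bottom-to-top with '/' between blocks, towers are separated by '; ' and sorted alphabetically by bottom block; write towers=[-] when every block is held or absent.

towers=[A/B; C/D; E] holding=-

step 1 (putdown(C)): towers=[B/A; C; E/D] holding=-
step 2 (unstack(A, B)): towers=[B; C; E/D] holding=A
step 3 (putdown(A)): towers=[A; B; C; E/D] holding=-
step 4 (pickup(B)): towers=[A; C; E/D] holding=B
step 5 (stack(B, A)): towers=[A/B; C; E/D] holding=-
step 6 (unstack(D, E)): towers=[A/B; C; E] holding=D
step 7 (stack(D, C)): towers=[A/B; C/D; E] holding=-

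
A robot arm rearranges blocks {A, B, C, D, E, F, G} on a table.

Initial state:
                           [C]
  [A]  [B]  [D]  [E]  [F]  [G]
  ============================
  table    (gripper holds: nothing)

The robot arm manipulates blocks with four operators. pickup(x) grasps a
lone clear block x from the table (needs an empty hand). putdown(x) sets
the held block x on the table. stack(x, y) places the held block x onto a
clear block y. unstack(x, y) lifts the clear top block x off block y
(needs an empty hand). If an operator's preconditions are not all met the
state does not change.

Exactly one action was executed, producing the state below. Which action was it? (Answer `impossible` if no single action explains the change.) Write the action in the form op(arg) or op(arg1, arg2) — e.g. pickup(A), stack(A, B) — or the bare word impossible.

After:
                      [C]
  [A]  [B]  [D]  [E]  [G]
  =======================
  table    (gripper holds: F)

target: towers=[A; B; D; E; G/C] holding=F
         pickup(B) → towers=[A; D; E; F; G/C] holding=B
         pickup(F) → towers=[A; B; D; E; G/C] holding=F  ← match
         pickup(D) → towers=[A; B; E; F; G/C] holding=D
         pickup(A) → towers=[B; D; E; F; G/C] holding=A
         pickup(E) → towers=[A; B; D; F; G/C] holding=E
     unstack(C, G) → towers=[A; B; D; E; F; G] holding=C

pickup(F)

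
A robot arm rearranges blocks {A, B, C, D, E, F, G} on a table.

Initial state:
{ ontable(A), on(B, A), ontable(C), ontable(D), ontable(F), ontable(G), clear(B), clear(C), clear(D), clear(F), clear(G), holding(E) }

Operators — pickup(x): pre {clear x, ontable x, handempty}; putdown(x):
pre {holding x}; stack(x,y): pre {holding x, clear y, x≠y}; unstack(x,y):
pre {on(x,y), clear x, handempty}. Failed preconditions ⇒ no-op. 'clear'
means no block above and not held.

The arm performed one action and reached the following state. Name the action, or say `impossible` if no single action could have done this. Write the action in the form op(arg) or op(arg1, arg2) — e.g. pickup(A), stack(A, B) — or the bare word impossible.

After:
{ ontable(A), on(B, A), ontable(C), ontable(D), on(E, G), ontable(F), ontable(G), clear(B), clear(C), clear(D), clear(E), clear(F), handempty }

stack(E, G)

target: towers=[A/B; C; D; F; G/E] holding=-
        putdown(E) → towers=[A/B; C; D; E; F; G] holding=-
       stack(E, B) → towers=[A/B/E; C; D; F; G] holding=-
       stack(E, F) → towers=[A/B; C; D; F/E; G] holding=-
       stack(E, G) → towers=[A/B; C; D; F; G/E] holding=-  ← match
       stack(E, D) → towers=[A/B; C; D/E; F; G] holding=-
       stack(E, C) → towers=[A/B; C/E; D; F; G] holding=-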